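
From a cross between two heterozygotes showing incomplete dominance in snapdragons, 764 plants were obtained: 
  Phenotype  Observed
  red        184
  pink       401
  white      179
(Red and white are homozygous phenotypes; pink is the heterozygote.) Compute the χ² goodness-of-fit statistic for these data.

With incomplete dominance, a heterozygote × heterozygote cross gives a 1:2:1 phenotypic ratio.
Expected counts for N = 764 under a 1:2:1 ratio (total parts = 4):
  red: 764 × 1/4 = 191
  pink: 764 × 2/4 = 382
  white: 764 × 1/4 = 191
χ² = Σ (O − E)² / E
  red: (184 − 191)² / 191 = 0.2565
  pink: (401 − 382)² / 382 = 0.9450
  white: (179 − 191)² / 191 = 0.7539
χ² = 0.2565 + 0.9450 + 0.7539 = 1.9554 ≈ 1.955

1.955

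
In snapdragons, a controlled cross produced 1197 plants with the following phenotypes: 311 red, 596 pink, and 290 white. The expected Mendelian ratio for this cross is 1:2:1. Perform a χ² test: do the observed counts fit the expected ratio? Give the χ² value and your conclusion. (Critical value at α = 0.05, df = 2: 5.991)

0.758; consistent

Total ratio parts = 4. Expected numbers out of 1197:
  red: 1197 × 1/4 = 299.25
  pink: 1197 × 2/4 = 598.5
  white: 1197 × 1/4 = 299.25
χ² = Σ (O − E)² / E
  red: (311 − 299.25)² / 299.25 = 0.4614
  pink: (596 − 598.5)² / 598.5 = 0.0104
  white: (290 − 299.25)² / 299.25 = 0.2859
χ² = 0.4614 + 0.0104 + 0.2859 = 0.7577 ≈ 0.758
Degrees of freedom = 3 − 1 = 2; critical value at α = 0.05 is 5.991.
Since 0.758 < 5.991, we fail to reject the null hypothesis — the data are consistent with the 1:2:1 ratio.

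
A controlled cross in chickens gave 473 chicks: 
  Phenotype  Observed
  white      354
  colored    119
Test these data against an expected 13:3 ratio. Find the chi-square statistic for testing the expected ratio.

12.751

The 13:3 ratio has 16 parts, so with N = 473 the expected counts are:
  white: 473 × 13/16 = 384.3125
  colored: 473 × 3/16 = 88.6875
χ² = Σ (O − E)² / E
  white: (354 − 384.3125)² / 384.3125 = 2.3909
  colored: (119 − 88.6875)² / 88.6875 = 10.3605
χ² = 2.3909 + 10.3605 = 12.7514 ≈ 12.751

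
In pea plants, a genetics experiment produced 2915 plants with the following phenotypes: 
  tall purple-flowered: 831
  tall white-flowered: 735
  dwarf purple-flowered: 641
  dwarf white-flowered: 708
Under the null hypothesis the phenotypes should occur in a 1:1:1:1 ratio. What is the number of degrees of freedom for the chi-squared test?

A goodness-of-fit test with 4 phenotype classes has df = 4 − 1 = 3.

3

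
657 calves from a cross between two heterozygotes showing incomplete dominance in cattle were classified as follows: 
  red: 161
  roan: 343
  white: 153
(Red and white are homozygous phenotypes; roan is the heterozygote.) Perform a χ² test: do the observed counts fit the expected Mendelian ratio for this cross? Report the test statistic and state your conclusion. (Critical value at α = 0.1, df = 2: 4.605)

With incomplete dominance, a heterozygote × heterozygote cross gives a 1:2:1 phenotypic ratio.
The 1:2:1 ratio has 4 parts, so with N = 657 the expected counts are:
  red: 657 × 1/4 = 164.25
  roan: 657 × 2/4 = 328.5
  white: 657 × 1/4 = 164.25
χ² = Σ (O − E)² / E
  red: (161 − 164.25)² / 164.25 = 0.0643
  roan: (343 − 328.5)² / 328.5 = 0.6400
  white: (153 − 164.25)² / 164.25 = 0.7705
χ² = 0.0643 + 0.6400 + 0.7705 = 1.4748 ≈ 1.475
Degrees of freedom = 3 − 1 = 2; critical value at α = 0.1 is 4.605.
Since 1.475 < 4.605, we fail to reject the null hypothesis — the data are consistent with the 1:2:1 ratio.

1.475; consistent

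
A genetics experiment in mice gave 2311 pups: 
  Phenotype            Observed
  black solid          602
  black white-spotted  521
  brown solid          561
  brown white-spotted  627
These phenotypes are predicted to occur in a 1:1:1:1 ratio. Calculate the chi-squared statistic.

11.276

The 1:1:1:1 ratio has 4 parts, so with N = 2311 the expected counts are:
  black solid: 2311 × 1/4 = 577.75
  black white-spotted: 2311 × 1/4 = 577.75
  brown solid: 2311 × 1/4 = 577.75
  brown white-spotted: 2311 × 1/4 = 577.75
χ² = Σ (O − E)² / E
  black solid: (602 − 577.75)² / 577.75 = 1.0178
  black white-spotted: (521 − 577.75)² / 577.75 = 5.5743
  brown solid: (561 − 577.75)² / 577.75 = 0.4856
  brown white-spotted: (627 − 577.75)² / 577.75 = 4.1983
χ² = 1.0178 + 5.5743 + 0.4856 + 4.1983 = 11.276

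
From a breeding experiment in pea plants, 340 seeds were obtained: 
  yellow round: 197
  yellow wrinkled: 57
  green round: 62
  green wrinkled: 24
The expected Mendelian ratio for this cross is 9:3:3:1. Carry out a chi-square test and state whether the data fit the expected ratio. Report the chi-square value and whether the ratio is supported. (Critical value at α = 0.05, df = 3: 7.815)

The 9:3:3:1 ratio has 16 parts, so with N = 340 the expected counts are:
  yellow round: 340 × 9/16 = 191.25
  yellow wrinkled: 340 × 3/16 = 63.75
  green round: 340 × 3/16 = 63.75
  green wrinkled: 340 × 1/16 = 21.25
χ² = Σ (O − E)² / E
  yellow round: (197 − 191.25)² / 191.25 = 0.1729
  yellow wrinkled: (57 − 63.75)² / 63.75 = 0.7147
  green round: (62 − 63.75)² / 63.75 = 0.0480
  green wrinkled: (24 − 21.25)² / 21.25 = 0.3559
χ² = 0.1729 + 0.7147 + 0.0480 + 0.3559 = 1.2915 ≈ 1.292
Degrees of freedom = 4 − 1 = 3; critical value at α = 0.05 is 7.815.
Since 1.292 < 7.815, we fail to reject the null hypothesis — the data are consistent with the 9:3:3:1 ratio.

1.292; consistent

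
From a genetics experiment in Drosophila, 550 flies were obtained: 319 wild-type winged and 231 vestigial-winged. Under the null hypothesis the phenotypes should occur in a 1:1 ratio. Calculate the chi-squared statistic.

Total ratio parts = 2. Expected numbers out of 550:
  wild-type winged: 550 × 1/2 = 275
  vestigial-winged: 550 × 1/2 = 275
χ² = Σ (O − E)² / E
  wild-type winged: (319 − 275)² / 275 = 7.0400
  vestigial-winged: (231 − 275)² / 275 = 7.0400
χ² = 7.0400 + 7.0400 = 14.080

14.080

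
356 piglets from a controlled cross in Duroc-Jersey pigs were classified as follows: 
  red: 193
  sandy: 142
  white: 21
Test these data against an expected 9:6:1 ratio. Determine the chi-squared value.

0.874

Under the 9:6:1 hypothesis (Σ ratio = 16, N = 356):
  red: 356 × 9/16 = 200.25
  sandy: 356 × 6/16 = 133.5
  white: 356 × 1/16 = 22.25
χ² = Σ (O − E)² / E
  red: (193 − 200.25)² / 200.25 = 0.2625
  sandy: (142 − 133.5)² / 133.5 = 0.5412
  white: (21 − 22.25)² / 22.25 = 0.0702
χ² = 0.2625 + 0.5412 + 0.0702 = 0.8739 ≈ 0.874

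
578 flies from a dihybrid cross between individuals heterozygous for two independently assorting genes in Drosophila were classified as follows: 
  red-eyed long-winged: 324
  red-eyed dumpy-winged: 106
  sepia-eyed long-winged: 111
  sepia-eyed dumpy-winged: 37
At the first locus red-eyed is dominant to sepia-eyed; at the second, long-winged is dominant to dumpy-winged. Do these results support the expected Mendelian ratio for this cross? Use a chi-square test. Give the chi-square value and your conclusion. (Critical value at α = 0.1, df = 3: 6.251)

0.141; consistent

A dihybrid F₂ with independent assortment and complete dominance at both loci gives a 9:3:3:1 phenotypic ratio.
Total ratio parts = 16. Expected numbers out of 578:
  red-eyed long-winged: 578 × 9/16 = 325.125
  red-eyed dumpy-winged: 578 × 3/16 = 108.375
  sepia-eyed long-winged: 578 × 3/16 = 108.375
  sepia-eyed dumpy-winged: 578 × 1/16 = 36.125
χ² = Σ (O − E)² / E
  red-eyed long-winged: (324 − 325.125)² / 325.125 = 0.0039
  red-eyed dumpy-winged: (106 − 108.375)² / 108.375 = 0.0520
  sepia-eyed long-winged: (111 − 108.375)² / 108.375 = 0.0636
  sepia-eyed dumpy-winged: (37 − 36.125)² / 36.125 = 0.0212
χ² = 0.0039 + 0.0520 + 0.0636 + 0.0212 = 0.1407 ≈ 0.141
Degrees of freedom = 4 − 1 = 3; critical value at α = 0.1 is 6.251.
Since 0.141 < 6.251, we fail to reject the null hypothesis — the data are consistent with the 9:3:3:1 ratio.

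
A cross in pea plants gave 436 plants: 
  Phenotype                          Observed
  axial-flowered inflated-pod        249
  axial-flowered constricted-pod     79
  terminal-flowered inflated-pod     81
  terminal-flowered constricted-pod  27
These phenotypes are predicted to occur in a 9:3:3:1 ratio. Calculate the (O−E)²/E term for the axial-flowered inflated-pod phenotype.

0.057

Total ratio parts = 16. Expected numbers out of 436:
  axial-flowered inflated-pod: 436 × 9/16 = 245.25
  axial-flowered constricted-pod: 436 × 3/16 = 81.75
  terminal-flowered inflated-pod: 436 × 3/16 = 81.75
  terminal-flowered constricted-pod: 436 × 1/16 = 27.25
Contribution of axial-flowered inflated-pod: (249 − 245.25)² / 245.25 = 0.0573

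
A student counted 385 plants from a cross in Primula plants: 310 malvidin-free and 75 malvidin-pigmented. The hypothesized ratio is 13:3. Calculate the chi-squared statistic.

0.135

Under the 13:3 hypothesis (Σ ratio = 16, N = 385):
  malvidin-free: 385 × 13/16 = 312.8125
  malvidin-pigmented: 385 × 3/16 = 72.1875
χ² = Σ (O − E)² / E
  malvidin-free: (310 − 312.8125)² / 312.8125 = 0.0253
  malvidin-pigmented: (75 − 72.1875)² / 72.1875 = 0.1096
χ² = 0.0253 + 0.1096 = 0.1349 ≈ 0.135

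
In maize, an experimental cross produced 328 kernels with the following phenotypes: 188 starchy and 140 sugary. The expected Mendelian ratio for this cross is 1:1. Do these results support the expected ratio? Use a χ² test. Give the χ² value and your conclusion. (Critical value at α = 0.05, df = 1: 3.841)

7.024; not consistent

Total ratio parts = 2. Expected numbers out of 328:
  starchy: 328 × 1/2 = 164
  sugary: 328 × 1/2 = 164
χ² = Σ (O − E)² / E
  starchy: (188 − 164)² / 164 = 3.5122
  sugary: (140 − 164)² / 164 = 3.5122
χ² = 3.5122 + 3.5122 = 7.0244 ≈ 7.024
Degrees of freedom = 2 − 1 = 1; critical value at α = 0.05 is 3.841.
Since 7.024 > 3.841, we reject the null hypothesis — the data do not fit the 1:1 ratio.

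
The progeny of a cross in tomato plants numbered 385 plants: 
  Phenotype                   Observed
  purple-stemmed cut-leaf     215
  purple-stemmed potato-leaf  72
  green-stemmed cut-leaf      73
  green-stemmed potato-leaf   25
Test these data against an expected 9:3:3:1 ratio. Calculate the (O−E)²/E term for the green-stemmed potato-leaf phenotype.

0.037

Total ratio parts = 16. Expected numbers out of 385:
  purple-stemmed cut-leaf: 385 × 9/16 = 216.5625
  purple-stemmed potato-leaf: 385 × 3/16 = 72.1875
  green-stemmed cut-leaf: 385 × 3/16 = 72.1875
  green-stemmed potato-leaf: 385 × 1/16 = 24.0625
Contribution of green-stemmed potato-leaf: (25 − 24.0625)² / 24.0625 = 0.0365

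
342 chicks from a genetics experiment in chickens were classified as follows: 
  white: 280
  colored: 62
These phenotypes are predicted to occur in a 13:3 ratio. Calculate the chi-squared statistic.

Under the 13:3 hypothesis (Σ ratio = 16, N = 342):
  white: 342 × 13/16 = 277.875
  colored: 342 × 3/16 = 64.125
χ² = Σ (O − E)² / E
  white: (280 − 277.875)² / 277.875 = 0.0163
  colored: (62 − 64.125)² / 64.125 = 0.0704
χ² = 0.0163 + 0.0704 = 0.0867 ≈ 0.087

0.087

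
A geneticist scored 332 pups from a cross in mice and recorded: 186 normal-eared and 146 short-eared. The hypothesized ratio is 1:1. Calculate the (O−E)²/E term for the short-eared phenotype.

Total ratio parts = 2. Expected numbers out of 332:
  normal-eared: 332 × 1/2 = 166
  short-eared: 332 × 1/2 = 166
Contribution of short-eared: (146 − 166)² / 166 = 2.4096

2.410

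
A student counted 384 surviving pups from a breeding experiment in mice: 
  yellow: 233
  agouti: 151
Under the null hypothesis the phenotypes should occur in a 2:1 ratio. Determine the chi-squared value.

6.199

Under the 2:1 hypothesis (Σ ratio = 3, N = 384):
  yellow: 384 × 2/3 = 256
  agouti: 384 × 1/3 = 128
χ² = Σ (O − E)² / E
  yellow: (233 − 256)² / 256 = 2.0664
  agouti: (151 − 128)² / 128 = 4.1328
χ² = 2.0664 + 4.1328 = 6.1992 ≈ 6.199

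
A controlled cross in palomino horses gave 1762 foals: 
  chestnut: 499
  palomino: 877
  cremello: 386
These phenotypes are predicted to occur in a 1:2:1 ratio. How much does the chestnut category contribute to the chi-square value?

The 1:2:1 ratio has 4 parts, so with N = 1762 the expected counts are:
  chestnut: 1762 × 1/4 = 440.5
  palomino: 1762 × 2/4 = 881
  cremello: 1762 × 1/4 = 440.5
Contribution of chestnut: (499 − 440.5)² / 440.5 = 7.7690

7.769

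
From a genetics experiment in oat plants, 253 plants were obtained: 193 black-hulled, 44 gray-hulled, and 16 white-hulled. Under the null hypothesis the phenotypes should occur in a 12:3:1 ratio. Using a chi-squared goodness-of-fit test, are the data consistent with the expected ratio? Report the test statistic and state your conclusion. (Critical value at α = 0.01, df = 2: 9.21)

0.307; consistent

Total ratio parts = 16. Expected numbers out of 253:
  black-hulled: 253 × 12/16 = 189.75
  gray-hulled: 253 × 3/16 = 47.4375
  white-hulled: 253 × 1/16 = 15.8125
χ² = Σ (O − E)² / E
  black-hulled: (193 − 189.75)² / 189.75 = 0.0557
  gray-hulled: (44 − 47.4375)² / 47.4375 = 0.2491
  white-hulled: (16 − 15.8125)² / 15.8125 = 0.0022
χ² = 0.0557 + 0.2491 + 0.0022 = 0.307
Degrees of freedom = 3 − 1 = 2; critical value at α = 0.01 is 9.21.
Since 0.307 < 9.21, we fail to reject the null hypothesis — the data are consistent with the 12:3:1 ratio.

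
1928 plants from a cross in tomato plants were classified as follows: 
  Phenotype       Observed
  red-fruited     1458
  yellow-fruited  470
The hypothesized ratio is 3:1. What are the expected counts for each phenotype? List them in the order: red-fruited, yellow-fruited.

1446, 482

Under the 3:1 hypothesis (Σ ratio = 4, N = 1928):
  red-fruited: 1928 × 3/4 = 1446
  yellow-fruited: 1928 × 1/4 = 482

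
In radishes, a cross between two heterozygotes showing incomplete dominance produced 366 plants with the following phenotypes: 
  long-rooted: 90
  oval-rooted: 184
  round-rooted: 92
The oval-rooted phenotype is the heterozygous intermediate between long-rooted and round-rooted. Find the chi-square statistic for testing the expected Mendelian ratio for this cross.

With incomplete dominance, a heterozygote × heterozygote cross gives a 1:2:1 phenotypic ratio.
The 1:2:1 ratio has 4 parts, so with N = 366 the expected counts are:
  long-rooted: 366 × 1/4 = 91.5
  oval-rooted: 366 × 2/4 = 183
  round-rooted: 366 × 1/4 = 91.5
χ² = Σ (O − E)² / E
  long-rooted: (90 − 91.5)² / 91.5 = 0.0246
  oval-rooted: (184 − 183)² / 183 = 0.0055
  round-rooted: (92 − 91.5)² / 91.5 = 0.0027
χ² = 0.0246 + 0.0055 + 0.0027 = 0.0328 ≈ 0.033

0.033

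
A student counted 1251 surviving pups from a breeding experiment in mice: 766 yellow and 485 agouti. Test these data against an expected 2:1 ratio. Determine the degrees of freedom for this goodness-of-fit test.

A goodness-of-fit test with 2 phenotype classes has df = 2 − 1 = 1.

1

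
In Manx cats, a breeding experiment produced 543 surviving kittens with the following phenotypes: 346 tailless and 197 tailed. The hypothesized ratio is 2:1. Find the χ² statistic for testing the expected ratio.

Total ratio parts = 3. Expected numbers out of 543:
  tailless: 543 × 2/3 = 362
  tailed: 543 × 1/3 = 181
χ² = Σ (O − E)² / E
  tailless: (346 − 362)² / 362 = 0.7072
  tailed: (197 − 181)² / 181 = 1.4144
χ² = 0.7072 + 1.4144 = 2.1216 ≈ 2.122

2.122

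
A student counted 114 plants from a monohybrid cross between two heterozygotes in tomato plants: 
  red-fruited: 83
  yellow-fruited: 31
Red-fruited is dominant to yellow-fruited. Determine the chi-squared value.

For a monohybrid cross between heterozygotes with complete dominance, the expected phenotypic ratio is 3:1.
Total ratio parts = 4. Expected numbers out of 114:
  red-fruited: 114 × 3/4 = 85.5
  yellow-fruited: 114 × 1/4 = 28.5
χ² = Σ (O − E)² / E
  red-fruited: (83 − 85.5)² / 85.5 = 0.0731
  yellow-fruited: (31 − 28.5)² / 28.5 = 0.2193
χ² = 0.0731 + 0.2193 = 0.2924 ≈ 0.292

0.292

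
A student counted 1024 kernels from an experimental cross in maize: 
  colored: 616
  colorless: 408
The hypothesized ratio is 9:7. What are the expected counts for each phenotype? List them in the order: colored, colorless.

576, 448

Total ratio parts = 16. Expected numbers out of 1024:
  colored: 1024 × 9/16 = 576
  colorless: 1024 × 7/16 = 448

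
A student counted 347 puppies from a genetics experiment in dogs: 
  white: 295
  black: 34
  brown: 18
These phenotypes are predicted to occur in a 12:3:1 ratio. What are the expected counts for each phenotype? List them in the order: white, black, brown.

Under the 12:3:1 hypothesis (Σ ratio = 16, N = 347):
  white: 347 × 12/16 = 260.25
  black: 347 × 3/16 = 65.0625
  brown: 347 × 1/16 = 21.6875

260.25, 65.0625, 21.6875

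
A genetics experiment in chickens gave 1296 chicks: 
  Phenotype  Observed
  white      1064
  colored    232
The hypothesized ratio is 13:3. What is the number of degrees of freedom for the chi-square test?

1

A goodness-of-fit test with 2 phenotype classes has df = 2 − 1 = 1.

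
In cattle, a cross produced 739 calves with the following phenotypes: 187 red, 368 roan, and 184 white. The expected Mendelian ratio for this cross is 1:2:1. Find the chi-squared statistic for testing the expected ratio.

0.037

Expected counts for N = 739 under a 1:2:1 ratio (total parts = 4):
  red: 739 × 1/4 = 184.75
  roan: 739 × 2/4 = 369.5
  white: 739 × 1/4 = 184.75
χ² = Σ (O − E)² / E
  red: (187 − 184.75)² / 184.75 = 0.0274
  roan: (368 − 369.5)² / 369.5 = 0.0061
  white: (184 − 184.75)² / 184.75 = 0.0030
χ² = 0.0274 + 0.0061 + 0.0030 = 0.0365 ≈ 0.037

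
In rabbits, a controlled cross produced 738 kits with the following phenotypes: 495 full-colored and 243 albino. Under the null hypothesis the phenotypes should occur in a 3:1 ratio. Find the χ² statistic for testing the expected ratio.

Total ratio parts = 4. Expected numbers out of 738:
  full-colored: 738 × 3/4 = 553.5
  albino: 738 × 1/4 = 184.5
χ² = Σ (O − E)² / E
  full-colored: (495 − 553.5)² / 553.5 = 6.1829
  albino: (243 − 184.5)² / 184.5 = 18.5488
χ² = 6.1829 + 18.5488 = 24.7317 ≈ 24.732

24.732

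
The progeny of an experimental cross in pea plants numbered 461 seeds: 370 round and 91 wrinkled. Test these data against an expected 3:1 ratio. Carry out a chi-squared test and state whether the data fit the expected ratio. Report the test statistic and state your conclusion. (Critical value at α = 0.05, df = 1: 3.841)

6.803; not consistent

Expected counts for N = 461 under a 3:1 ratio (total parts = 4):
  round: 461 × 3/4 = 345.75
  wrinkled: 461 × 1/4 = 115.25
χ² = Σ (O − E)² / E
  round: (370 − 345.75)² / 345.75 = 1.7008
  wrinkled: (91 − 115.25)² / 115.25 = 5.1025
χ² = 1.7008 + 5.1025 = 6.8033 ≈ 6.803
Degrees of freedom = 2 − 1 = 1; critical value at α = 0.05 is 3.841.
Since 6.803 > 3.841, we reject the null hypothesis — the data do not fit the 3:1 ratio.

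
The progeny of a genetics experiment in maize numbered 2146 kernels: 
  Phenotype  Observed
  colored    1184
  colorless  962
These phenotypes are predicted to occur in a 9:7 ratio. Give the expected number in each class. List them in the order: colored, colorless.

1207.125, 938.875

The 9:7 ratio has 16 parts, so with N = 2146 the expected counts are:
  colored: 2146 × 9/16 = 1207.125
  colorless: 2146 × 7/16 = 938.875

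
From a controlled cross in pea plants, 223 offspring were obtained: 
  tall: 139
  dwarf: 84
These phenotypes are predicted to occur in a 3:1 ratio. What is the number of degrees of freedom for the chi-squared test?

1

A goodness-of-fit test with 2 phenotype classes has df = 2 − 1 = 1.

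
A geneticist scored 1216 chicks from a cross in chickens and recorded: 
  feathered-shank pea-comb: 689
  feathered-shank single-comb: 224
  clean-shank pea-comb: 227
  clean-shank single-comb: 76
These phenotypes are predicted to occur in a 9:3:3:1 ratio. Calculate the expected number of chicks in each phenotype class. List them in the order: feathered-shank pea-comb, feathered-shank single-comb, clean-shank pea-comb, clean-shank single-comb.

Expected counts for N = 1216 under a 9:3:3:1 ratio (total parts = 16):
  feathered-shank pea-comb: 1216 × 9/16 = 684
  feathered-shank single-comb: 1216 × 3/16 = 228
  clean-shank pea-comb: 1216 × 3/16 = 228
  clean-shank single-comb: 1216 × 1/16 = 76

684, 228, 228, 76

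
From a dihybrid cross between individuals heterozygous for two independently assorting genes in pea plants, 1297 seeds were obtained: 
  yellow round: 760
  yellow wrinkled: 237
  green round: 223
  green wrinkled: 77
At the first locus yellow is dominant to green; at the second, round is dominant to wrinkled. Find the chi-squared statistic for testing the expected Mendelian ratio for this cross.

A dihybrid F₂ with independent assortment and complete dominance at both loci gives a 9:3:3:1 phenotypic ratio.
The 9:3:3:1 ratio has 16 parts, so with N = 1297 the expected counts are:
  yellow round: 1297 × 9/16 = 729.5625
  yellow wrinkled: 1297 × 3/16 = 243.1875
  green round: 1297 × 3/16 = 243.1875
  green wrinkled: 1297 × 1/16 = 81.0625
χ² = Σ (O − E)² / E
  yellow round: (760 − 729.5625)² / 729.5625 = 1.2699
  yellow wrinkled: (237 − 243.1875)² / 243.1875 = 0.1574
  green round: (223 − 243.1875)² / 243.1875 = 1.6758
  green wrinkled: (77 − 81.0625)² / 81.0625 = 0.2036
χ² = 1.2699 + 0.1574 + 1.6758 + 0.2036 = 3.3067 ≈ 3.307

3.307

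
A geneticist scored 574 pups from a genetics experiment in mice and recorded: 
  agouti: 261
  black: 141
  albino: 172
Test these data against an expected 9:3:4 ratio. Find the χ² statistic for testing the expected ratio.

27.868

Under the 9:3:4 hypothesis (Σ ratio = 16, N = 574):
  agouti: 574 × 9/16 = 322.875
  black: 574 × 3/16 = 107.625
  albino: 574 × 4/16 = 143.5
χ² = Σ (O − E)² / E
  agouti: (261 − 322.875)² / 322.875 = 11.8576
  black: (141 − 107.625)² / 107.625 = 10.3497
  albino: (172 − 143.5)² / 143.5 = 5.6603
χ² = 11.8576 + 10.3497 + 5.6603 = 27.8676 ≈ 27.868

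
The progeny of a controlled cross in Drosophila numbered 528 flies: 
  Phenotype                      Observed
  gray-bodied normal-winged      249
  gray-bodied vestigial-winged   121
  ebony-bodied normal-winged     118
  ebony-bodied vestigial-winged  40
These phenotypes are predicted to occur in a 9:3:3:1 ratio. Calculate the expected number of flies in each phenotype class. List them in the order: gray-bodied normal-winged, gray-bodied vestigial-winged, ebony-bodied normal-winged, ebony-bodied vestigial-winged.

297, 99, 99, 33

Under the 9:3:3:1 hypothesis (Σ ratio = 16, N = 528):
  gray-bodied normal-winged: 528 × 9/16 = 297
  gray-bodied vestigial-winged: 528 × 3/16 = 99
  ebony-bodied normal-winged: 528 × 3/16 = 99
  ebony-bodied vestigial-winged: 528 × 1/16 = 33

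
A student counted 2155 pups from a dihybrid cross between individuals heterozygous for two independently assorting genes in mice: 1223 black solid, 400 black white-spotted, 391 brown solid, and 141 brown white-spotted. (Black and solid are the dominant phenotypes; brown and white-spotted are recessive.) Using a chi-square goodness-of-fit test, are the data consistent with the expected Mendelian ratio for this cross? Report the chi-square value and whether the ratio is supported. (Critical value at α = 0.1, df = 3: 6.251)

0.855; consistent

A dihybrid F₂ with independent assortment and complete dominance at both loci gives a 9:3:3:1 phenotypic ratio.
Expected counts for N = 2155 under a 9:3:3:1 ratio (total parts = 16):
  black solid: 2155 × 9/16 = 1212.1875
  black white-spotted: 2155 × 3/16 = 404.0625
  brown solid: 2155 × 3/16 = 404.0625
  brown white-spotted: 2155 × 1/16 = 134.6875
χ² = Σ (O − E)² / E
  black solid: (1223 − 1212.1875)² / 1212.1875 = 0.0964
  black white-spotted: (400 − 404.0625)² / 404.0625 = 0.0408
  brown solid: (391 − 404.0625)² / 404.0625 = 0.4223
  brown white-spotted: (141 − 134.6875)² / 134.6875 = 0.2959
χ² = 0.0964 + 0.0408 + 0.4223 + 0.2959 = 0.8554 ≈ 0.855
Degrees of freedom = 4 − 1 = 3; critical value at α = 0.1 is 6.251.
Since 0.855 < 6.251, we fail to reject the null hypothesis — the data are consistent with the 9:3:3:1 ratio.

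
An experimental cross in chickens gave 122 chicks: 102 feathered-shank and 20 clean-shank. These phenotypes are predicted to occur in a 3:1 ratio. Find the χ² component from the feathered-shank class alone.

Expected counts for N = 122 under a 3:1 ratio (total parts = 4):
  feathered-shank: 122 × 3/4 = 91.5
  clean-shank: 122 × 1/4 = 30.5
Contribution of feathered-shank: (102 − 91.5)² / 91.5 = 1.2049

1.205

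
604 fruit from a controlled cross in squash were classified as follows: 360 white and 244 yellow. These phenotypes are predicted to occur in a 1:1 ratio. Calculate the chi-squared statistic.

22.278

Expected counts for N = 604 under a 1:1 ratio (total parts = 2):
  white: 604 × 1/2 = 302
  yellow: 604 × 1/2 = 302
χ² = Σ (O − E)² / E
  white: (360 − 302)² / 302 = 11.1391
  yellow: (244 − 302)² / 302 = 11.1391
χ² = 11.1391 + 11.1391 = 22.2782 ≈ 22.278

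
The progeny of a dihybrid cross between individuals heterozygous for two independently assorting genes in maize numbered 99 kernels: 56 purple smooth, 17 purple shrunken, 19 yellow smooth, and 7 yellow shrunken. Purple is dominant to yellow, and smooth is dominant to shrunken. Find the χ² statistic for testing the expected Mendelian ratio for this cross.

0.250

A dihybrid F₂ with independent assortment and complete dominance at both loci gives a 9:3:3:1 phenotypic ratio.
The 9:3:3:1 ratio has 16 parts, so with N = 99 the expected counts are:
  purple smooth: 99 × 9/16 = 55.6875
  purple shrunken: 99 × 3/16 = 18.5625
  yellow smooth: 99 × 3/16 = 18.5625
  yellow shrunken: 99 × 1/16 = 6.1875
χ² = Σ (O − E)² / E
  purple smooth: (56 − 55.6875)² / 55.6875 = 0.0018
  purple shrunken: (17 − 18.5625)² / 18.5625 = 0.1315
  yellow smooth: (19 − 18.5625)² / 18.5625 = 0.0103
  yellow shrunken: (7 − 6.1875)² / 6.1875 = 0.1067
χ² = 0.0018 + 0.1315 + 0.0103 + 0.1067 = 0.2503 ≈ 0.250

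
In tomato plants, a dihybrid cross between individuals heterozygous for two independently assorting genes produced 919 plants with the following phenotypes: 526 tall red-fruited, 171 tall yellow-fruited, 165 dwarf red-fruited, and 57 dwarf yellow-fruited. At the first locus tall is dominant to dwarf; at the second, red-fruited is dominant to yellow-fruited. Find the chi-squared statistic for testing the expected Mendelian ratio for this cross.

0.483

A dihybrid F₂ with independent assortment and complete dominance at both loci gives a 9:3:3:1 phenotypic ratio.
Total ratio parts = 16. Expected numbers out of 919:
  tall red-fruited: 919 × 9/16 = 516.9375
  tall yellow-fruited: 919 × 3/16 = 172.3125
  dwarf red-fruited: 919 × 3/16 = 172.3125
  dwarf yellow-fruited: 919 × 1/16 = 57.4375
χ² = Σ (O − E)² / E
  tall red-fruited: (526 − 516.9375)² / 516.9375 = 0.1589
  tall yellow-fruited: (171 − 172.3125)² / 172.3125 = 0.0100
  dwarf red-fruited: (165 − 172.3125)² / 172.3125 = 0.3103
  dwarf yellow-fruited: (57 − 57.4375)² / 57.4375 = 0.0033
χ² = 0.1589 + 0.0100 + 0.3103 + 0.0033 = 0.4825 ≈ 0.483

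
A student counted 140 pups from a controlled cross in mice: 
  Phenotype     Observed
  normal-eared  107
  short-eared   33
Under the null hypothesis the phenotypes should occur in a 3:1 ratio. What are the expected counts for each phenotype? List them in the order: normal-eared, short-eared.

105, 35

The 3:1 ratio has 4 parts, so with N = 140 the expected counts are:
  normal-eared: 140 × 3/4 = 105
  short-eared: 140 × 1/4 = 35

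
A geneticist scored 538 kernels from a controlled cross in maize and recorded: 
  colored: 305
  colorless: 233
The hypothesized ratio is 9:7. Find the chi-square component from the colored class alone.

The 9:7 ratio has 16 parts, so with N = 538 the expected counts are:
  colored: 538 × 9/16 = 302.625
  colorless: 538 × 7/16 = 235.375
Contribution of colored: (305 − 302.625)² / 302.625 = 0.0186

0.019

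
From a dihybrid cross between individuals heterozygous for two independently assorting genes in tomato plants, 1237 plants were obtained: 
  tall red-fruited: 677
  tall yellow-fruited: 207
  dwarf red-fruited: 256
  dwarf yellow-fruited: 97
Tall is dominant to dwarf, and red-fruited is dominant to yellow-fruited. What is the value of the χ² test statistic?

10.700

A dihybrid F₂ with independent assortment and complete dominance at both loci gives a 9:3:3:1 phenotypic ratio.
The 9:3:3:1 ratio has 16 parts, so with N = 1237 the expected counts are:
  tall red-fruited: 1237 × 9/16 = 695.8125
  tall yellow-fruited: 1237 × 3/16 = 231.9375
  dwarf red-fruited: 1237 × 3/16 = 231.9375
  dwarf yellow-fruited: 1237 × 1/16 = 77.3125
χ² = Σ (O − E)² / E
  tall red-fruited: (677 − 695.8125)² / 695.8125 = 0.5086
  tall yellow-fruited: (207 − 231.9375)² / 231.9375 = 2.6812
  dwarf red-fruited: (256 − 231.9375)² / 231.9375 = 2.4964
  dwarf yellow-fruited: (97 − 77.3125)² / 77.3125 = 5.0134
χ² = 0.5086 + 2.6812 + 2.4964 + 5.0134 = 10.6996 ≈ 10.700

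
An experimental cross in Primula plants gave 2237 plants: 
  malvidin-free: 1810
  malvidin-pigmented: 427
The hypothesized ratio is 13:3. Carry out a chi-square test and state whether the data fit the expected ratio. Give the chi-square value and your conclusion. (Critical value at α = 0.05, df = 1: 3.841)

0.168; consistent

Under the 13:3 hypothesis (Σ ratio = 16, N = 2237):
  malvidin-free: 2237 × 13/16 = 1817.5625
  malvidin-pigmented: 2237 × 3/16 = 419.4375
χ² = Σ (O − E)² / E
  malvidin-free: (1810 − 1817.5625)² / 1817.5625 = 0.0315
  malvidin-pigmented: (427 − 419.4375)² / 419.4375 = 0.1364
χ² = 0.0315 + 0.1364 = 0.1679 ≈ 0.168
Degrees of freedom = 2 − 1 = 1; critical value at α = 0.05 is 3.841.
Since 0.168 < 3.841, we fail to reject the null hypothesis — the data are consistent with the 13:3 ratio.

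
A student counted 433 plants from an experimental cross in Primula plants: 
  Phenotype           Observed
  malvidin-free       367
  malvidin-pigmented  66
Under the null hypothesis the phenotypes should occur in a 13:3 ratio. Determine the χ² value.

The 13:3 ratio has 16 parts, so with N = 433 the expected counts are:
  malvidin-free: 433 × 13/16 = 351.8125
  malvidin-pigmented: 433 × 3/16 = 81.1875
χ² = Σ (O − E)² / E
  malvidin-free: (367 − 351.8125)² / 351.8125 = 0.6556
  malvidin-pigmented: (66 − 81.1875)² / 81.1875 = 2.8411
χ² = 0.6556 + 2.8411 = 3.4967 ≈ 3.497

3.497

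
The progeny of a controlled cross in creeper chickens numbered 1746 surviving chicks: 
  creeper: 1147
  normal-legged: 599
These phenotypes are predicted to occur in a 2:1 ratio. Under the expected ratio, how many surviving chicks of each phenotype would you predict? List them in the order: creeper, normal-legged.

1164, 582

Total ratio parts = 3. Expected numbers out of 1746:
  creeper: 1746 × 2/3 = 1164
  normal-legged: 1746 × 1/3 = 582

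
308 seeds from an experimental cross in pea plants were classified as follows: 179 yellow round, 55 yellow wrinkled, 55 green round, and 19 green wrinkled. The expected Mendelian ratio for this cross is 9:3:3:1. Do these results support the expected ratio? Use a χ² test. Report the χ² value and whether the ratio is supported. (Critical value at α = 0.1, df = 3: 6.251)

0.456; consistent

Expected counts for N = 308 under a 9:3:3:1 ratio (total parts = 16):
  yellow round: 308 × 9/16 = 173.25
  yellow wrinkled: 308 × 3/16 = 57.75
  green round: 308 × 3/16 = 57.75
  green wrinkled: 308 × 1/16 = 19.25
χ² = Σ (O − E)² / E
  yellow round: (179 − 173.25)² / 173.25 = 0.1908
  yellow wrinkled: (55 − 57.75)² / 57.75 = 0.1310
  green round: (55 − 57.75)² / 57.75 = 0.1310
  green wrinkled: (19 − 19.25)² / 19.25 = 0.0032
χ² = 0.1908 + 0.1310 + 0.1310 + 0.0032 = 0.456
Degrees of freedom = 4 − 1 = 3; critical value at α = 0.1 is 6.251.
Since 0.456 < 6.251, we fail to reject the null hypothesis — the data are consistent with the 9:3:3:1 ratio.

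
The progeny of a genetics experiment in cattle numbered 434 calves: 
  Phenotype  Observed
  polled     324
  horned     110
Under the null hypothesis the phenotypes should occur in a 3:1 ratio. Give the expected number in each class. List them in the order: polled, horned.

Under the 3:1 hypothesis (Σ ratio = 4, N = 434):
  polled: 434 × 3/4 = 325.5
  horned: 434 × 1/4 = 108.5

325.5, 108.5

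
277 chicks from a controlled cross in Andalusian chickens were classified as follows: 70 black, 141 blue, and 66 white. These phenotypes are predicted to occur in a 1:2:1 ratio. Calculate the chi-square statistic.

Total ratio parts = 4. Expected numbers out of 277:
  black: 277 × 1/4 = 69.25
  blue: 277 × 2/4 = 138.5
  white: 277 × 1/4 = 69.25
χ² = Σ (O − E)² / E
  black: (70 − 69.25)² / 69.25 = 0.0081
  blue: (141 − 138.5)² / 138.5 = 0.0451
  white: (66 − 69.25)² / 69.25 = 0.1525
χ² = 0.0081 + 0.0451 + 0.1525 = 0.2057 ≈ 0.206

0.206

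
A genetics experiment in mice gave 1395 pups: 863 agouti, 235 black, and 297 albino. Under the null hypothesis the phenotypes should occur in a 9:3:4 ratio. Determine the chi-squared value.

18.192

Total ratio parts = 16. Expected numbers out of 1395:
  agouti: 1395 × 9/16 = 784.6875
  black: 1395 × 3/16 = 261.5625
  albino: 1395 × 4/16 = 348.75
χ² = Σ (O − E)² / E
  agouti: (863 − 784.6875)² / 784.6875 = 7.8157
  black: (235 − 261.5625)² / 261.5625 = 2.6975
  albino: (297 − 348.75)² / 348.75 = 7.6790
χ² = 7.8157 + 2.6975 + 7.6790 = 18.1922 ≈ 18.192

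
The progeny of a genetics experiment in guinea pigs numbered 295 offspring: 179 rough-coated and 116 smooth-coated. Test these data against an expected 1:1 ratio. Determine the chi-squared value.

Under the 1:1 hypothesis (Σ ratio = 2, N = 295):
  rough-coated: 295 × 1/2 = 147.5
  smooth-coated: 295 × 1/2 = 147.5
χ² = Σ (O − E)² / E
  rough-coated: (179 − 147.5)² / 147.5 = 6.7271
  smooth-coated: (116 − 147.5)² / 147.5 = 6.7271
χ² = 6.7271 + 6.7271 = 13.4542 ≈ 13.454

13.454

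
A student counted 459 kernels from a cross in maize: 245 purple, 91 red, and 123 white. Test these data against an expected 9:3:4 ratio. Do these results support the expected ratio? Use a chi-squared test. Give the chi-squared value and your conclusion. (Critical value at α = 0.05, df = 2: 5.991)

The 9:3:4 ratio has 16 parts, so with N = 459 the expected counts are:
  purple: 459 × 9/16 = 258.1875
  red: 459 × 3/16 = 86.0625
  white: 459 × 4/16 = 114.75
χ² = Σ (O − E)² / E
  purple: (245 − 258.1875)² / 258.1875 = 0.6736
  red: (91 − 86.0625)² / 86.0625 = 0.2833
  white: (123 − 114.75)² / 114.75 = 0.5931
χ² = 0.6736 + 0.2833 + 0.5931 = 1.550
Degrees of freedom = 3 − 1 = 2; critical value at α = 0.05 is 5.991.
Since 1.550 < 5.991, we fail to reject the null hypothesis — the data are consistent with the 9:3:4 ratio.

1.550; consistent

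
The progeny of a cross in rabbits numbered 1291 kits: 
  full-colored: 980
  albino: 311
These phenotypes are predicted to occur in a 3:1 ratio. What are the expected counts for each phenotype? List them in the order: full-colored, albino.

Expected counts for N = 1291 under a 3:1 ratio (total parts = 4):
  full-colored: 1291 × 3/4 = 968.25
  albino: 1291 × 1/4 = 322.75

968.25, 322.75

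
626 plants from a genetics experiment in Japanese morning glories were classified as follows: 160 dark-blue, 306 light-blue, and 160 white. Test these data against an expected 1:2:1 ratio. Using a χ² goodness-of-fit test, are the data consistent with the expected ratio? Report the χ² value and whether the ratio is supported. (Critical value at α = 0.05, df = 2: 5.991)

0.313; consistent

Under the 1:2:1 hypothesis (Σ ratio = 4, N = 626):
  dark-blue: 626 × 1/4 = 156.5
  light-blue: 626 × 2/4 = 313
  white: 626 × 1/4 = 156.5
χ² = Σ (O − E)² / E
  dark-blue: (160 − 156.5)² / 156.5 = 0.0783
  light-blue: (306 − 313)² / 313 = 0.1565
  white: (160 − 156.5)² / 156.5 = 0.0783
χ² = 0.0783 + 0.1565 + 0.0783 = 0.3131 ≈ 0.313
Degrees of freedom = 3 − 1 = 2; critical value at α = 0.05 is 5.991.
Since 0.313 < 5.991, we fail to reject the null hypothesis — the data are consistent with the 1:2:1 ratio.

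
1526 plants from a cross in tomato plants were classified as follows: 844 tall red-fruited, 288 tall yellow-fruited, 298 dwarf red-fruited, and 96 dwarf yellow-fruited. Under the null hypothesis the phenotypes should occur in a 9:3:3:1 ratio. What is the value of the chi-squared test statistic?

Under the 9:3:3:1 hypothesis (Σ ratio = 16, N = 1526):
  tall red-fruited: 1526 × 9/16 = 858.375
  tall yellow-fruited: 1526 × 3/16 = 286.125
  dwarf red-fruited: 1526 × 3/16 = 286.125
  dwarf yellow-fruited: 1526 × 1/16 = 95.375
χ² = Σ (O − E)² / E
  tall red-fruited: (844 − 858.375)² / 858.375 = 0.2407
  tall yellow-fruited: (288 − 286.125)² / 286.125 = 0.0123
  dwarf red-fruited: (298 − 286.125)² / 286.125 = 0.4928
  dwarf yellow-fruited: (96 − 95.375)² / 95.375 = 0.0041
χ² = 0.2407 + 0.0123 + 0.4928 + 0.0041 = 0.7499 ≈ 0.750

0.750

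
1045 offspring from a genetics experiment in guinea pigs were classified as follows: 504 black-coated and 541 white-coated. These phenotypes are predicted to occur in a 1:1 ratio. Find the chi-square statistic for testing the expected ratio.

1.310

The 1:1 ratio has 2 parts, so with N = 1045 the expected counts are:
  black-coated: 1045 × 1/2 = 522.5
  white-coated: 1045 × 1/2 = 522.5
χ² = Σ (O − E)² / E
  black-coated: (504 − 522.5)² / 522.5 = 0.6550
  white-coated: (541 − 522.5)² / 522.5 = 0.6550
χ² = 0.6550 + 0.6550 = 1.310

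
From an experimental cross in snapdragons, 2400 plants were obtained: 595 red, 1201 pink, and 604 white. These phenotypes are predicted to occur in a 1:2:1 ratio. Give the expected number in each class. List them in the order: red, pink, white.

600, 1200, 600

The 1:2:1 ratio has 4 parts, so with N = 2400 the expected counts are:
  red: 2400 × 1/4 = 600
  pink: 2400 × 2/4 = 1200
  white: 2400 × 1/4 = 600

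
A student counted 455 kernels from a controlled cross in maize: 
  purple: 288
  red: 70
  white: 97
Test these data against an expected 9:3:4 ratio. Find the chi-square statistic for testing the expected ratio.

Expected counts for N = 455 under a 9:3:4 ratio (total parts = 16):
  purple: 455 × 9/16 = 255.9375
  red: 455 × 3/16 = 85.3125
  white: 455 × 4/16 = 113.75
χ² = Σ (O − E)² / E
  purple: (288 − 255.9375)² / 255.9375 = 4.0166
  red: (70 − 85.3125)² / 85.3125 = 2.7484
  white: (97 − 113.75)² / 113.75 = 2.4665
χ² = 4.0166 + 2.7484 + 2.4665 = 9.2315 ≈ 9.232

9.232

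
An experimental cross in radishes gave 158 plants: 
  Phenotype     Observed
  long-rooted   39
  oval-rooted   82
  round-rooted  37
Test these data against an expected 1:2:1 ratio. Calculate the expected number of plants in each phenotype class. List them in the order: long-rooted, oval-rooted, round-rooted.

Under the 1:2:1 hypothesis (Σ ratio = 4, N = 158):
  long-rooted: 158 × 1/4 = 39.5
  oval-rooted: 158 × 2/4 = 79
  round-rooted: 158 × 1/4 = 39.5

39.5, 79, 39.5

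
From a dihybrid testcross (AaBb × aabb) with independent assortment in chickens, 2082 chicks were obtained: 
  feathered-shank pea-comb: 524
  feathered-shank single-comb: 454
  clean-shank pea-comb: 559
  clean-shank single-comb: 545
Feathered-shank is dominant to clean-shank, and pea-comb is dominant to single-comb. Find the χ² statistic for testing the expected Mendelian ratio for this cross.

12.521

A dihybrid testcross with independent assortment gives a 1:1:1:1 ratio.
Under the 1:1:1:1 hypothesis (Σ ratio = 4, N = 2082):
  feathered-shank pea-comb: 2082 × 1/4 = 520.5
  feathered-shank single-comb: 2082 × 1/4 = 520.5
  clean-shank pea-comb: 2082 × 1/4 = 520.5
  clean-shank single-comb: 2082 × 1/4 = 520.5
χ² = Σ (O − E)² / E
  feathered-shank pea-comb: (524 − 520.5)² / 520.5 = 0.0235
  feathered-shank single-comb: (454 − 520.5)² / 520.5 = 8.4962
  clean-shank pea-comb: (559 − 520.5)² / 520.5 = 2.8477
  clean-shank single-comb: (545 − 520.5)² / 520.5 = 1.1532
χ² = 0.0235 + 8.4962 + 2.8477 + 1.1532 = 12.5206 ≈ 12.521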